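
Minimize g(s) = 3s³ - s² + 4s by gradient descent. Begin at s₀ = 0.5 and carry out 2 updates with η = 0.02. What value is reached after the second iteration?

0.3027155

g′(s) = 9s² - 2s + 4
Step 1: g′(0.5) = 5.25; s₁ = 0.5 − 0.02·5.25 = 0.395
Step 2: g′(0.395) = 4.614225; s₂ = 0.395 − 0.02·4.614225 = 0.3027155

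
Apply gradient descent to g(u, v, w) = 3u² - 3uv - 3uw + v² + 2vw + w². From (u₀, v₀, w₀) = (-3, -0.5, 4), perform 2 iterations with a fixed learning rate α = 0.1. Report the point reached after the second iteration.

∇g = (6u - 3v - 3w, -3u + 2v + 2w, -3u + 2v + 2w)
(u₁, v₁, w₁) = (-3, -0.5, 4) − 0.1·(-28.5, 16, 16) = (-0.15, -2.1, 2.4)
(u₂, v₂, w₂) = (-0.15, -2.1, 2.4) − 0.1·(-1.8, 1.05, 1.05) = (0.03, -2.205, 2.295)

(0.03, -2.205, 2.295)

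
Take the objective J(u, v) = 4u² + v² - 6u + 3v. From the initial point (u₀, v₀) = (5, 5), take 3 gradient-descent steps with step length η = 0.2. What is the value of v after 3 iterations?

-0.096

∇J = (8u - 6, 2v + 3)
Step 1: at (5, 5), ∇J = (34, 13) → (5, 5) − 0.2·(34, 13) = (-1.8, 2.4)
Step 2: at (-1.8, 2.4), ∇J = (-20.4, 7.8) → (-1.8, 2.4) − 0.2·(-20.4, 7.8) = (2.28, 0.84)
Step 3: at (2.28, 0.84), ∇J = (12.24, 4.68) → (2.28, 0.84) − 0.2·(12.24, 4.68) = (-0.168, -0.096)
v = -0.096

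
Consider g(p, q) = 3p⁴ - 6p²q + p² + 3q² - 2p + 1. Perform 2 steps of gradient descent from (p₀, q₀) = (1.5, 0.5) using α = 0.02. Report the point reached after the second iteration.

(0.85345, 0.7115)

∇g = (12p³ - 12pq + 2p - 2, -6p² + 6q)
(p₁, q₁) = (1.5, 0.5) − 0.02·(32.5, -10.5) = (0.85, 0.71)
(p₂, q₂) = (0.85, 0.71) − 0.02·(-0.1725, -0.075) = (0.85345, 0.7115)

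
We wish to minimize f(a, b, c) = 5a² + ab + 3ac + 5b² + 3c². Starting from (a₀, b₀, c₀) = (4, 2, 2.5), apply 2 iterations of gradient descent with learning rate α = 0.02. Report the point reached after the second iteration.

∇f = (10a + b + 3c, a + 10b, 3a + 6c)
(a₁, b₁, c₁) = (4, 2, 2.5) − 0.02·(49.5, 24, 27) = (3.01, 1.52, 1.96)
(a₂, b₂, c₂) = (3.01, 1.52, 1.96) − 0.02·(37.5, 18.21, 20.79) = (2.26, 1.1558, 1.5442)

(2.26, 1.1558, 1.5442)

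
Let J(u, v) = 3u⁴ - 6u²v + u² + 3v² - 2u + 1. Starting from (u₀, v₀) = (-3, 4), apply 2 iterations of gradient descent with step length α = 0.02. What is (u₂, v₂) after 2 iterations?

(1.50328576, 4.117312)

∇J = (12u³ - 12uv + 2u - 2, -6u² + 6v)
(u₁, v₁) = (-3, 4) − 0.02·(-188, -30) = (0.76, 4.6)
(u₂, v₂) = (0.76, 4.6) − 0.02·(-37.164288, 24.1344) = (1.50328576, 4.117312)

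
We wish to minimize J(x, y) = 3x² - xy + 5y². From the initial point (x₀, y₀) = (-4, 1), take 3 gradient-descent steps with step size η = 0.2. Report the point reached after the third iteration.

(0.512, -2.112)

∇J = (6x - y, -x + 10y)
(x₁, y₁) = (-4, 1) − 0.2·(-25, 14) = (1, -1.8)
(x₂, y₂) = (1, -1.8) − 0.2·(7.8, -19) = (-0.56, 2)
(x₃, y₃) = (-0.56, 2) − 0.2·(-5.36, 20.56) = (0.512, -2.112)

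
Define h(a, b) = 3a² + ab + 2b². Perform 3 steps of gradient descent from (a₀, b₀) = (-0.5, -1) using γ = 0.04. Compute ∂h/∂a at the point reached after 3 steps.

-1.424832

∇h = (6a + b, a + 4b)
(a₁, b₁) = (-0.5, -1) − 0.04·(-4, -4.5) = (-0.34, -0.82)
(a₂, b₂) = (-0.34, -0.82) − 0.04·(-2.86, -3.62) = (-0.2256, -0.6752)
(a₃, b₃) = (-0.2256, -0.6752) − 0.04·(-2.0288, -2.9264) = (-0.144448, -0.558144)
∂h/∂a at (-0.144448, -0.558144) = -1.424832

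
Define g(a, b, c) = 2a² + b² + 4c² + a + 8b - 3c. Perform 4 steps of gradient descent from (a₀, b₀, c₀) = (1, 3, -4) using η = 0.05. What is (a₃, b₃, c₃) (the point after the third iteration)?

∇g = (4a + 1, 2b + 8, 8c - 3)
(a₁, b₁, c₁) = (1, 3, -4) − 0.05·(5, 14, -35) = (0.75, 2.3, -2.25)
(a₂, b₂, c₂) = (0.75, 2.3, -2.25) − 0.05·(4, 12.6, -21) = (0.55, 1.67, -1.2)
(a₃, b₃, c₃) = (0.55, 1.67, -1.2) − 0.05·(3.2, 11.34, -12.6) = (0.39, 1.103, -0.57)

(0.39, 1.103, -0.57)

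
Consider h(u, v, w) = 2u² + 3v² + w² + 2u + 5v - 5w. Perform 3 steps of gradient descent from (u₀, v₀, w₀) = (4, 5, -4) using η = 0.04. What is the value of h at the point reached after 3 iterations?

∇h = (4u + 2, 6v + 5, 2w - 5)
(u₁, v₁, w₁) = (4, 5, -4) − 0.04·(18, 35, -13) = (3.28, 3.6, -3.48)
(u₂, v₂, w₂) = (3.28, 3.6, -3.48) − 0.04·(15.12, 26.6, -11.96) = (2.6752, 2.536, -3.0016)
(u₃, v₃, w₃) = (2.6752, 2.536, -3.0016) − 0.04·(12.7008, 20.216, -11.0032) = (2.167168, 1.72736, -2.561472)
h(2.167168, 1.72736, -2.561472) = 50.684186796032

50.684186796032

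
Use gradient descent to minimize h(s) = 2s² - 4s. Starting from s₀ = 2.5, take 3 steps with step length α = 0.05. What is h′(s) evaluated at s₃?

h′(s) = 4s - 4
s₁ = 2.5 − 0.05·6 = 2.2
s₂ = 2.2 − 0.05·4.8 = 1.96
s₃ = 1.96 − 0.05·3.84 = 1.768
h′(s) at (1.768) = 3.072

3.072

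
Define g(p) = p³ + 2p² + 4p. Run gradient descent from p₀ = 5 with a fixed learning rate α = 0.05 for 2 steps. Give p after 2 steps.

-0.160375

g′(p) = 3p² + 4p + 4
Step 1: g′(5) = 99; p₁ = 5 − 0.05·99 = 0.05
Step 2: g′(0.05) = 4.2075; p₂ = 0.05 − 0.05·4.2075 = -0.160375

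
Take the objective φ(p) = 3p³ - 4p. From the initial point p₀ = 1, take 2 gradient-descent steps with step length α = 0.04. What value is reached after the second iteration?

0.7296

φ′(p) = 9p² - 4
Step 1: φ′(1) = 5; p₁ = 1 − 0.04·5 = 0.8
Step 2: φ′(0.8) = 1.76; p₂ = 0.8 − 0.04·1.76 = 0.7296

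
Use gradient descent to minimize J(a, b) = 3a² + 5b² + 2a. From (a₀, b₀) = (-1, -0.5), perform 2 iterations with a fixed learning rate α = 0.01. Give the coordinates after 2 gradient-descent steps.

∇J = (6a + 2, 10b)
Step 1: at (-1, -0.5), ∇J = (-4, -5) → (-1, -0.5) − 0.01·(-4, -5) = (-0.96, -0.45)
Step 2: at (-0.96, -0.45), ∇J = (-3.76, -4.5) → (-0.96, -0.45) − 0.01·(-3.76, -4.5) = (-0.9224, -0.405)

(-0.9224, -0.405)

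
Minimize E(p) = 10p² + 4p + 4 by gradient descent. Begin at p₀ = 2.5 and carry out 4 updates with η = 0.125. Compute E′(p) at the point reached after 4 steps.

E′(p) = 20p + 4
Step 1: E′(2.5) = 54; p₁ = 2.5 − 0.125·54 = -4.25
Step 2: E′(-4.25) = -81; p₂ = -4.25 − 0.125·(-81) = 5.875
Step 3: E′(5.875) = 121.5; p₃ = 5.875 − 0.125·121.5 = -9.3125
Step 4: E′(-9.3125) = -182.25; p₄ = -9.3125 − 0.125·(-182.25) = 13.46875
E′(p) at (13.46875) = 273.375

273.375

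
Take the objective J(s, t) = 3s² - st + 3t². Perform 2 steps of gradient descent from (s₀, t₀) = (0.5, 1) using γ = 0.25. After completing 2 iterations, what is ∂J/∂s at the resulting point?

-0.75

∇J = (6s - t, -s + 6t)
Step 1: at (0.5, 1), ∇J = (2, 5.5) → (0.5, 1) − 0.25·(2, 5.5) = (0, -0.375)
Step 2: at (0, -0.375), ∇J = (0.375, -2.25) → (0, -0.375) − 0.25·(0.375, -2.25) = (-0.09375, 0.1875)
∂J/∂s at (-0.09375, 0.1875) = -0.75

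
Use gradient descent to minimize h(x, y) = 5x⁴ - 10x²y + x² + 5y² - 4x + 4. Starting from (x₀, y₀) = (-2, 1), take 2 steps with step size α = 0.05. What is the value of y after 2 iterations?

∇h = (20x³ - 20xy + 2x - 4, -10x² + 10y)
(x₁, y₁) = (-2, 1) − 0.05·(-128, -30) = (4.4, 2.5)
(x₂, y₂) = (4.4, 2.5) − 0.05·(1488.48, -168.6) = (-70.024, 10.93)
y = 10.93

10.93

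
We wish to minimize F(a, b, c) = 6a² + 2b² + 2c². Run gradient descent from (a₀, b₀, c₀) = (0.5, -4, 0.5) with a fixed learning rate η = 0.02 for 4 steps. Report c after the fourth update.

0.35819648

∇F = (12a, 4b, 4c)
Step 1: at (0.5, -4, 0.5), ∇F = (6, -16, 2) → (0.5, -4, 0.5) − 0.02·(6, -16, 2) = (0.38, -3.68, 0.46)
Step 2: at (0.38, -3.68, 0.46), ∇F = (4.56, -14.72, 1.84) → (0.38, -3.68, 0.46) − 0.02·(4.56, -14.72, 1.84) = (0.2888, -3.3856, 0.4232)
Step 3: at (0.2888, -3.3856, 0.4232), ∇F = (3.4656, -13.5424, 1.6928) → (0.2888, -3.3856, 0.4232) − 0.02·(3.4656, -13.5424, 1.6928) = (0.219488, -3.114752, 0.389344)
Step 4: at (0.219488, -3.114752, 0.389344), ∇F = (2.633856, -12.459008, 1.557376) → (0.219488, -3.114752, 0.389344) − 0.02·(2.633856, -12.459008, 1.557376) = (0.16681088, -2.86557184, 0.35819648)
c = 0.35819648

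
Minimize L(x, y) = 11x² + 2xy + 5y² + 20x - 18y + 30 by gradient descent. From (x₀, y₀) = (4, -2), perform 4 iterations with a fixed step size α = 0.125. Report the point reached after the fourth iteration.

∇L = (22x + 2y + 20, 2x + 10y - 18)
(x₁, y₁) = (4, -2) − 0.125·(104, -30) = (-9, 1.75)
(x₂, y₂) = (-9, 1.75) − 0.125·(-174.5, -18.5) = (12.8125, 4.0625)
(x₃, y₃) = (12.8125, 4.0625) − 0.125·(310, 48.25) = (-25.9375, -1.96875)
(x₄, y₄) = (-25.9375, -1.96875) − 0.125·(-554.5625, -89.5625) = (43.3828125, 9.2265625)

(43.3828125, 9.2265625)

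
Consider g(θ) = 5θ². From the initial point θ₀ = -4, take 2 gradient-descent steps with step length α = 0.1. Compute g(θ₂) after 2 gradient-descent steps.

0

g′(θ) = 10θ
θ₁ = -4 − 0.1·(-40) = 0
θ₂ = 0 − 0.1·0 = 0
g(0) = 0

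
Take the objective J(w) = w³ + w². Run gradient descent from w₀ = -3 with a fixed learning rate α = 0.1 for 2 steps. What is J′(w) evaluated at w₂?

399.851067

J′(w) = 3w² + 2w
Step 1: J′(-3) = 21; w₁ = -3 − 0.1·21 = -5.1
Step 2: J′(-5.1) = 67.83; w₂ = -5.1 − 0.1·67.83 = -11.883
J′(w) at (-11.883) = 399.851067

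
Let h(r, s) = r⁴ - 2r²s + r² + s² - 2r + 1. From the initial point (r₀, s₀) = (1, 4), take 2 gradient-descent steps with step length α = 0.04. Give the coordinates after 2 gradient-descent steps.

(1.81328128, 3.634432)

∇h = (4r³ - 4rs + 2r - 2, -2r² + 2s)
Step 1: at (1, 4), ∇h = (-12, 6) → (1, 4) − 0.04·(-12, 6) = (1.48, 3.76)
Step 2: at (1.48, 3.76), ∇h = (-8.332032, 3.1392) → (1.48, 3.76) − 0.04·(-8.332032, 3.1392) = (1.81328128, 3.634432)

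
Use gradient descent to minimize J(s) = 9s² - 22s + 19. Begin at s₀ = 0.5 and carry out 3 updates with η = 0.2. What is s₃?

J′(s) = 18s - 22
Step 1: J′(0.5) = -13; s₁ = 0.5 − 0.2·(-13) = 3.1
Step 2: J′(3.1) = 33.8; s₂ = 3.1 − 0.2·33.8 = -3.66
Step 3: J′(-3.66) = -87.88; s₃ = -3.66 − 0.2·(-87.88) = 13.916

13.916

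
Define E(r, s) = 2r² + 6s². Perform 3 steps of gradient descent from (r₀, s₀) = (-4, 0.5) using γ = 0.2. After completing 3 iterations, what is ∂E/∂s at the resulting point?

-16.464

∇E = (4r, 12s)
(r₁, s₁) = (-4, 0.5) − 0.2·(-16, 6) = (-0.8, -0.7)
(r₂, s₂) = (-0.8, -0.7) − 0.2·(-3.2, -8.4) = (-0.16, 0.98)
(r₃, s₃) = (-0.16, 0.98) − 0.2·(-0.64, 11.76) = (-0.032, -1.372)
∂E/∂s at (-0.032, -1.372) = -16.464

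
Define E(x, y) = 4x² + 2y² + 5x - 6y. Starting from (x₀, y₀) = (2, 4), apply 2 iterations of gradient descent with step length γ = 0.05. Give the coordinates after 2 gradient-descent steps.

(0.32, 3.1)

∇E = (8x + 5, 4y - 6)
Step 1: at (2, 4), ∇E = (21, 10) → (2, 4) − 0.05·(21, 10) = (0.95, 3.5)
Step 2: at (0.95, 3.5), ∇E = (12.6, 8) → (0.95, 3.5) − 0.05·(12.6, 8) = (0.32, 3.1)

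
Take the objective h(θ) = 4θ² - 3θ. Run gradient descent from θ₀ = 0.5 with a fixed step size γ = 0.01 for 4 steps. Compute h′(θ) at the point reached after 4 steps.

h′(θ) = 8θ - 3
θ₁ = 0.5 − 0.01·1 = 0.49
θ₂ = 0.49 − 0.01·0.92 = 0.4808
θ₃ = 0.4808 − 0.01·0.8464 = 0.472336
θ₄ = 0.472336 − 0.01·0.778688 = 0.46454912
h′(θ) at (0.46454912) = 0.71639296

0.71639296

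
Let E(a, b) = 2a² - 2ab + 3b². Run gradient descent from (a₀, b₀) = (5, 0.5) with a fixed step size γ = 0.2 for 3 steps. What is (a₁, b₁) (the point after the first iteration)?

(1.2, 1.9)

∇E = (4a - 2b, -2a + 6b)
Step 1: at (5, 0.5), ∇E = (19, -7) → (5, 0.5) − 0.2·(19, -7) = (1.2, 1.9)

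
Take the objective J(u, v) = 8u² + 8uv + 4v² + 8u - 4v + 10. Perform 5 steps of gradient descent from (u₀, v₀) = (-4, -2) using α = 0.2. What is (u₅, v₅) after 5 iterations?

∇J = (16u + 8v + 8, 8u + 8v - 4)
Step 1: at (-4, -2), ∇J = (-72, -52) → (-4, -2) − 0.2·(-72, -52) = (10.4, 8.4)
Step 2: at (10.4, 8.4), ∇J = (241.6, 146.4) → (10.4, 8.4) − 0.2·(241.6, 146.4) = (-37.92, -20.88)
Step 3: at (-37.92, -20.88), ∇J = (-765.76, -474.4) → (-37.92, -20.88) − 0.2·(-765.76, -474.4) = (115.232, 74)
Step 4: at (115.232, 74), ∇J = (2443.712, 1509.856) → (115.232, 74) − 0.2·(2443.712, 1509.856) = (-373.5104, -227.9712)
Step 5: at (-373.5104, -227.9712), ∇J = (-7791.936, -4815.8528) → (-373.5104, -227.9712) − 0.2·(-7791.936, -4815.8528) = (1184.8768, 735.19936)

(1184.8768, 735.19936)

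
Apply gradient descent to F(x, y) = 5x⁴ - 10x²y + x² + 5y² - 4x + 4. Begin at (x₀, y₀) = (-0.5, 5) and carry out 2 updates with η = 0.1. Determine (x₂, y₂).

(208.56875, 22.5625)

∇F = (20x³ - 20xy + 2x - 4, -10x² + 10y)
Step 1: at (-0.5, 5), ∇F = (42.5, 47.5) → (-0.5, 5) − 0.1·(42.5, 47.5) = (-4.75, 0.25)
Step 2: at (-4.75, 0.25), ∇F = (-2133.1875, -223.125) → (-4.75, 0.25) − 0.1·(-2133.1875, -223.125) = (208.56875, 22.5625)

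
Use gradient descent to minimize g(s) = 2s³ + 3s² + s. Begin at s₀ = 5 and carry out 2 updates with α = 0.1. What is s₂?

-108.306

g′(s) = 6s² + 6s + 1
Step 1: g′(5) = 181; s₁ = 5 − 0.1·181 = -13.1
Step 2: g′(-13.1) = 952.06; s₂ = -13.1 − 0.1·952.06 = -108.306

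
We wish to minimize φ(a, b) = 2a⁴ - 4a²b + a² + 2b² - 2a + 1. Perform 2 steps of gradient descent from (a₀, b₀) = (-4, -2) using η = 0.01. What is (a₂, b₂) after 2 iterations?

∇φ = (8a³ - 8ab + 2a - 2, -4a² + 4b)
Step 1: at (-4, -2), ∇φ = (-586, -72) → (-4, -2) − 0.01·(-586, -72) = (1.86, -1.28)
Step 2: at (1.86, -1.28), ∇φ = (72.245248, -18.9584) → (1.86, -1.28) − 0.01·(72.245248, -18.9584) = (1.13754752, -1.090416)

(1.13754752, -1.090416)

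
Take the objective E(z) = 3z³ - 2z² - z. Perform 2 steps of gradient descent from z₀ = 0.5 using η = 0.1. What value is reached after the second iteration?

E′(z) = 9z² - 4z - 1
Step 1: E′(0.5) = -0.75; z₁ = 0.5 − 0.1·(-0.75) = 0.575
Step 2: E′(0.575) = -0.324375; z₂ = 0.575 − 0.1·(-0.324375) = 0.6074375

0.6074375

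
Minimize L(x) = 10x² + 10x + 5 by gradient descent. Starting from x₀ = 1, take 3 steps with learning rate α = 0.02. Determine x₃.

-0.176

L′(x) = 20x + 10
Step 1: L′(1) = 30; x₁ = 1 − 0.02·30 = 0.4
Step 2: L′(0.4) = 18; x₂ = 0.4 − 0.02·18 = 0.04
Step 3: L′(0.04) = 10.8; x₃ = 0.04 − 0.02·10.8 = -0.176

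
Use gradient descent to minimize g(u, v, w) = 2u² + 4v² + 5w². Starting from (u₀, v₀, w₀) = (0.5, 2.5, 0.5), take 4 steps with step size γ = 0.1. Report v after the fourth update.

∇g = (4u, 8v, 10w)
(u₁, v₁, w₁) = (0.5, 2.5, 0.5) − 0.1·(2, 20, 5) = (0.3, 0.5, 0)
(u₂, v₂, w₂) = (0.3, 0.5, 0) − 0.1·(1.2, 4, 0) = (0.18, 0.1, 0)
(u₃, v₃, w₃) = (0.18, 0.1, 0) − 0.1·(0.72, 0.8, 0) = (0.108, 0.02, 0)
(u₄, v₄, w₄) = (0.108, 0.02, 0) − 0.1·(0.432, 0.16, 0) = (0.0648, 0.004, 0)
v = 0.004

0.004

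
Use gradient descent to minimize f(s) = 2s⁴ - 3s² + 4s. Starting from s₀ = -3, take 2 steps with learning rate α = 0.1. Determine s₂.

f′(s) = 8s³ - 6s + 4
s₁ = -3 − 0.1·(-194) = 16.4
s₂ = 16.4 − 0.1·35193.152 = -3502.9152

-3502.9152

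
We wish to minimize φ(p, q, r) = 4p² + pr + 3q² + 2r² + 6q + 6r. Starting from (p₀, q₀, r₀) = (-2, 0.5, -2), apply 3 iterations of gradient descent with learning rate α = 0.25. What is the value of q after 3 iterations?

-1.1875

∇φ = (8p + r, 6q + 6, p + 4r + 6)
(p₁, q₁, r₁) = (-2, 0.5, -2) − 0.25·(-18, 9, -4) = (2.5, -1.75, -1)
(p₂, q₂, r₂) = (2.5, -1.75, -1) − 0.25·(19, -4.5, 4.5) = (-2.25, -0.625, -2.125)
(p₃, q₃, r₃) = (-2.25, -0.625, -2.125) − 0.25·(-20.125, 2.25, -4.75) = (2.78125, -1.1875, -0.9375)
q = -1.1875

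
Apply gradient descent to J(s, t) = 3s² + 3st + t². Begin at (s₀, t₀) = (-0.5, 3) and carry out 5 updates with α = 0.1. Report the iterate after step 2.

∇J = (6s + 3t, 3s + 2t)
Step 1: at (-0.5, 3), ∇J = (6, 4.5) → (-0.5, 3) − 0.1·(6, 4.5) = (-1.1, 2.55)
Step 2: at (-1.1, 2.55), ∇J = (1.05, 1.8) → (-1.1, 2.55) − 0.1·(1.05, 1.8) = (-1.205, 2.37)

(-1.205, 2.37)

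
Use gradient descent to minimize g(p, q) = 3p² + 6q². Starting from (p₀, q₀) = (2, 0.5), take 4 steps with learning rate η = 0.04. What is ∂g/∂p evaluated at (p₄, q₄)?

∇g = (6p, 12q)
(p₁, q₁) = (2, 0.5) − 0.04·(12, 6) = (1.52, 0.26)
(p₂, q₂) = (1.52, 0.26) − 0.04·(9.12, 3.12) = (1.1552, 0.1352)
(p₃, q₃) = (1.1552, 0.1352) − 0.04·(6.9312, 1.6224) = (0.877952, 0.070304)
(p₄, q₄) = (0.877952, 0.070304) − 0.04·(5.267712, 0.843648) = (0.66724352, 0.03655808)
∂g/∂p at (0.66724352, 0.03655808) = 4.00346112

4.00346112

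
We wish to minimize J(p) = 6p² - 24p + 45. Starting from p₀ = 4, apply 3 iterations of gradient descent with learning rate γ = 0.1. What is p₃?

J′(p) = 12p - 24
p₁ = 4 − 0.1·24 = 1.6
p₂ = 1.6 − 0.1·(-4.8) = 2.08
p₃ = 2.08 − 0.1·0.96 = 1.984

1.984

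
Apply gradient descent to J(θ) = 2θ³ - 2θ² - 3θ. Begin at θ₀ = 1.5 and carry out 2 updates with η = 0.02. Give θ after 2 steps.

J′(θ) = 6θ² - 4θ - 3
Step 1: J′(1.5) = 4.5; θ₁ = 1.5 − 0.02·4.5 = 1.41
Step 2: J′(1.41) = 3.2886; θ₂ = 1.41 − 0.02·3.2886 = 1.344228

1.344228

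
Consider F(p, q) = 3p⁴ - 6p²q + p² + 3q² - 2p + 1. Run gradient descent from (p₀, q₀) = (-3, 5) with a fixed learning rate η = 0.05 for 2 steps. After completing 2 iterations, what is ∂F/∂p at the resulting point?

∇F = (12p³ - 12pq + 2p - 2, -6p² + 6q)
Step 1: at (-3, 5), ∇F = (-152, -24) → (-3, 5) − 0.05·(-152, -24) = (4.6, 6.2)
Step 2: at (4.6, 6.2), ∇F = (832.992, -89.76) → (4.6, 6.2) − 0.05·(832.992, -89.76) = (-37.0496, 10.688)
∂F/∂p at (-37.0496, 10.688) = -605608.030499807232

-605608.030499807232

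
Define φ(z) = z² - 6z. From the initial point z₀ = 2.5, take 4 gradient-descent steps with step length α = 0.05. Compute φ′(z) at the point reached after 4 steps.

-0.6561

φ′(z) = 2z - 6
Step 1: φ′(2.5) = -1; z₁ = 2.5 − 0.05·(-1) = 2.55
Step 2: φ′(2.55) = -0.9; z₂ = 2.55 − 0.05·(-0.9) = 2.595
Step 3: φ′(2.595) = -0.81; z₃ = 2.595 − 0.05·(-0.81) = 2.6355
Step 4: φ′(2.6355) = -0.729; z₄ = 2.6355 − 0.05·(-0.729) = 2.67195
φ′(z) at (2.67195) = -0.6561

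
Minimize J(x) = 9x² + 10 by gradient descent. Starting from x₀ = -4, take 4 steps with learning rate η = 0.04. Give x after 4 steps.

-0.02458624

J′(x) = 18x
Step 1: J′(-4) = -72; x₁ = -4 − 0.04·(-72) = -1.12
Step 2: J′(-1.12) = -20.16; x₂ = -1.12 − 0.04·(-20.16) = -0.3136
Step 3: J′(-0.3136) = -5.6448; x₃ = -0.3136 − 0.04·(-5.6448) = -0.087808
Step 4: J′(-0.087808) = -1.580544; x₄ = -0.087808 − 0.04·(-1.580544) = -0.02458624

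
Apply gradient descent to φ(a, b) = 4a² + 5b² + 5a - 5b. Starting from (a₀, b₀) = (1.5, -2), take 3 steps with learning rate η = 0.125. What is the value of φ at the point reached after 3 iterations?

-2.80487060546875

∇φ = (8a + 5, 10b - 5)
(a₁, b₁) = (1.5, -2) − 0.125·(17, -25) = (-0.625, 1.125)
(a₂, b₂) = (-0.625, 1.125) − 0.125·(0, 6.25) = (-0.625, 0.34375)
(a₃, b₃) = (-0.625, 0.34375) − 0.125·(0, -1.5625) = (-0.625, 0.5390625)
φ(-0.625, 0.5390625) = -2.80487060546875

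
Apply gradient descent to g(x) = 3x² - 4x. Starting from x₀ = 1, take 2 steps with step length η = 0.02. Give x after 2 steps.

g′(x) = 6x - 4
x₁ = 1 − 0.02·2 = 0.96
x₂ = 0.96 − 0.02·1.76 = 0.9248

0.9248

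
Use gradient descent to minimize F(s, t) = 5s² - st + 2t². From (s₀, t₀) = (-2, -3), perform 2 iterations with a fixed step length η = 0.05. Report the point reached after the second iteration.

∇F = (10s - t, -s + 4t)
(s₁, t₁) = (-2, -3) − 0.05·(-17, -10) = (-1.15, -2.5)
(s₂, t₂) = (-1.15, -2.5) − 0.05·(-9, -8.85) = (-0.7, -2.0575)

(-0.7, -2.0575)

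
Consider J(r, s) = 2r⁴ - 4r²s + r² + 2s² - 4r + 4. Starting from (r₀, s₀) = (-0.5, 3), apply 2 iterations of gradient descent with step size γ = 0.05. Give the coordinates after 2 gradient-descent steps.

∇J = (8r³ - 8rs + 2r - 4, -4r² + 4s)
Step 1: at (-0.5, 3), ∇J = (6, 11) → (-0.5, 3) − 0.05·(6, 11) = (-0.8, 2.45)
Step 2: at (-0.8, 2.45), ∇J = (5.984, 7.24) → (-0.8, 2.45) − 0.05·(5.984, 7.24) = (-1.0992, 2.088)

(-1.0992, 2.088)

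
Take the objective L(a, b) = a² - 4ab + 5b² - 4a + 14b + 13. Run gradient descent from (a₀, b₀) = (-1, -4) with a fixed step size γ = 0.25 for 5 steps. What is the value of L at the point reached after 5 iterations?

∇L = (2a - 4b - 4, -4a + 10b + 14)
(a₁, b₁) = (-1, -4) − 0.25·(10, -22) = (-3.5, 1.5)
(a₂, b₂) = (-3.5, 1.5) − 0.25·(-17, 43) = (0.75, -9.25)
(a₃, b₃) = (0.75, -9.25) − 0.25·(34.5, -81.5) = (-7.875, 11.125)
(a₄, b₄) = (-7.875, 11.125) − 0.25·(-64.25, 156.75) = (8.1875, -28.0625)
(a₅, b₅) = (8.1875, -28.0625) − 0.25·(124.625, -299.375) = (-22.96875, 46.78125)
L(-22.96875, 46.78125) = 16527.830078125

16527.830078125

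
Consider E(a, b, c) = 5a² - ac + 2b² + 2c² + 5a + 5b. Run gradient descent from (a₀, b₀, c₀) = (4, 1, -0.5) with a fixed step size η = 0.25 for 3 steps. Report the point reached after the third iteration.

∇E = (10a - c + 5, 4b + 5, -a + 4c)
(a₁, b₁, c₁) = (4, 1, -0.5) − 0.25·(45.5, 9, -6) = (-7.375, -1.25, 1)
(a₂, b₂, c₂) = (-7.375, -1.25, 1) − 0.25·(-69.75, 0, 11.375) = (10.0625, -1.25, -1.84375)
(a₃, b₃, c₃) = (10.0625, -1.25, -1.84375) − 0.25·(107.46875, 0, -17.4375) = (-16.8046875, -1.25, 2.515625)

(-16.8046875, -1.25, 2.515625)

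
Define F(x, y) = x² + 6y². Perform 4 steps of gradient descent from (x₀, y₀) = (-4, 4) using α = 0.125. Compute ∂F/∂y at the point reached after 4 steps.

∇F = (2x, 12y)
Step 1: at (-4, 4), ∇F = (-8, 48) → (-4, 4) − 0.125·(-8, 48) = (-3, -2)
Step 2: at (-3, -2), ∇F = (-6, -24) → (-3, -2) − 0.125·(-6, -24) = (-2.25, 1)
Step 3: at (-2.25, 1), ∇F = (-4.5, 12) → (-2.25, 1) − 0.125·(-4.5, 12) = (-1.6875, -0.5)
Step 4: at (-1.6875, -0.5), ∇F = (-3.375, -6) → (-1.6875, -0.5) − 0.125·(-3.375, -6) = (-1.265625, 0.25)
∂F/∂y at (-1.265625, 0.25) = 3

3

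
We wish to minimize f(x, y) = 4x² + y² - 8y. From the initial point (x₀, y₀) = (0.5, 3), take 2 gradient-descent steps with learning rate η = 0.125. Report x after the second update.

∇f = (8x, 2y - 8)
Step 1: at (0.5, 3), ∇f = (4, -2) → (0.5, 3) − 0.125·(4, -2) = (0, 3.25)
Step 2: at (0, 3.25), ∇f = (0, -1.5) → (0, 3.25) − 0.125·(0, -1.5) = (0, 3.4375)
x = 0

0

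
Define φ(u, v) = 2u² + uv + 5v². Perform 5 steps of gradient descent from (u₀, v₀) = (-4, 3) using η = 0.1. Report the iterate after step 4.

(-0.6304, 0.1023)

∇φ = (4u + v, u + 10v)
Step 1: at (-4, 3), ∇φ = (-13, 26) → (-4, 3) − 0.1·(-13, 26) = (-2.7, 0.4)
Step 2: at (-2.7, 0.4), ∇φ = (-10.4, 1.3) → (-2.7, 0.4) − 0.1·(-10.4, 1.3) = (-1.66, 0.27)
Step 3: at (-1.66, 0.27), ∇φ = (-6.37, 1.04) → (-1.66, 0.27) − 0.1·(-6.37, 1.04) = (-1.023, 0.166)
Step 4: at (-1.023, 0.166), ∇φ = (-3.926, 0.637) → (-1.023, 0.166) − 0.1·(-3.926, 0.637) = (-0.6304, 0.1023)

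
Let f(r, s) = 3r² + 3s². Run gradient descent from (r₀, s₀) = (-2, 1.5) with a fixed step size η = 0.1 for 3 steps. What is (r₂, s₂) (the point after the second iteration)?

∇f = (6r, 6s)
Step 1: at (-2, 1.5), ∇f = (-12, 9) → (-2, 1.5) − 0.1·(-12, 9) = (-0.8, 0.6)
Step 2: at (-0.8, 0.6), ∇f = (-4.8, 3.6) → (-0.8, 0.6) − 0.1·(-4.8, 3.6) = (-0.32, 0.24)

(-0.32, 0.24)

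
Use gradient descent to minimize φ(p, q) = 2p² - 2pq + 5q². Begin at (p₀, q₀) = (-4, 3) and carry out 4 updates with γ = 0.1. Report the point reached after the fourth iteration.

(-0.5392, -0.1632)

∇φ = (4p - 2q, -2p + 10q)
Step 1: at (-4, 3), ∇φ = (-22, 38) → (-4, 3) − 0.1·(-22, 38) = (-1.8, -0.8)
Step 2: at (-1.8, -0.8), ∇φ = (-5.6, -4.4) → (-1.8, -0.8) − 0.1·(-5.6, -4.4) = (-1.24, -0.36)
Step 3: at (-1.24, -0.36), ∇φ = (-4.24, -1.12) → (-1.24, -0.36) − 0.1·(-4.24, -1.12) = (-0.816, -0.248)
Step 4: at (-0.816, -0.248), ∇φ = (-2.768, -0.848) → (-0.816, -0.248) − 0.1·(-2.768, -0.848) = (-0.5392, -0.1632)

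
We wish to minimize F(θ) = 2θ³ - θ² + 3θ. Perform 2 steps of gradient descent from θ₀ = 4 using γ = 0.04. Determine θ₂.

F′(θ) = 6θ² - 2θ + 3
Step 1: F′(4) = 91; θ₁ = 4 − 0.04·91 = 0.36
Step 2: F′(0.36) = 3.0576; θ₂ = 0.36 − 0.04·3.0576 = 0.237696

0.237696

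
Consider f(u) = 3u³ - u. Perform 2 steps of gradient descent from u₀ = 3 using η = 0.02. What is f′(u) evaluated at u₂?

9.25024256

f′(u) = 9u² - 1
u₁ = 3 − 0.02·80 = 1.4
u₂ = 1.4 − 0.02·16.64 = 1.0672
f′(u) at (1.0672) = 9.25024256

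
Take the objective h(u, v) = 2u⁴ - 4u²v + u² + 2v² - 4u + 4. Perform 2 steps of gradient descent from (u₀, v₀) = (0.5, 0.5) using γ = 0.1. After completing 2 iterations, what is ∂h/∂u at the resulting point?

-1.583038808064

∇h = (8u³ - 8uv + 2u - 4, -4u² + 4v)
(u₁, v₁) = (0.5, 0.5) − 0.1·(-4, 1) = (0.9, 0.4)
(u₂, v₂) = (0.9, 0.4) − 0.1·(0.752, -1.64) = (0.8248, 0.564)
∂h/∂u at (0.8248, 0.564) = -1.583038808064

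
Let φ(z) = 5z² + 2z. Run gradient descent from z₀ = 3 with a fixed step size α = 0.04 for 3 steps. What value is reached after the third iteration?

0.4912

φ′(z) = 10z + 2
z₁ = 3 − 0.04·32 = 1.72
z₂ = 1.72 − 0.04·19.2 = 0.952
z₃ = 0.952 − 0.04·11.52 = 0.4912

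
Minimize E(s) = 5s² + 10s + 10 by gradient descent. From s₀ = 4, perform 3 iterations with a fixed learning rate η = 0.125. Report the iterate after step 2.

E′(s) = 10s + 10
Step 1: E′(4) = 50; s₁ = 4 − 0.125·50 = -2.25
Step 2: E′(-2.25) = -12.5; s₂ = -2.25 − 0.125·(-12.5) = -0.6875

-0.6875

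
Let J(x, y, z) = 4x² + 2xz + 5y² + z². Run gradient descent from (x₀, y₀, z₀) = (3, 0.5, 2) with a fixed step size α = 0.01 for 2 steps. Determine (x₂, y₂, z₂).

(2.4644, 0.405, 1.8076)

∇J = (8x + 2z, 10y, 2x + 2z)
Step 1: at (3, 0.5, 2), ∇J = (28, 5, 10) → (3, 0.5, 2) − 0.01·(28, 5, 10) = (2.72, 0.45, 1.9)
Step 2: at (2.72, 0.45, 1.9), ∇J = (25.56, 4.5, 9.24) → (2.72, 0.45, 1.9) − 0.01·(25.56, 4.5, 9.24) = (2.4644, 0.405, 1.8076)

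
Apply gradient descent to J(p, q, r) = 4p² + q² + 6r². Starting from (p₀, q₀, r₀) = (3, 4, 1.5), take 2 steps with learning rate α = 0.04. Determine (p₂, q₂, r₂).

∇J = (8p, 2q, 12r)
(p₁, q₁, r₁) = (3, 4, 1.5) − 0.04·(24, 8, 18) = (2.04, 3.68, 0.78)
(p₂, q₂, r₂) = (2.04, 3.68, 0.78) − 0.04·(16.32, 7.36, 9.36) = (1.3872, 3.3856, 0.4056)

(1.3872, 3.3856, 0.4056)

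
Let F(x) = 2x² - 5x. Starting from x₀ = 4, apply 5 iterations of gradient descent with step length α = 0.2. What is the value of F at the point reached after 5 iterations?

-3.1249984512

F′(x) = 4x - 5
Step 1: F′(4) = 11; x₁ = 4 − 0.2·11 = 1.8
Step 2: F′(1.8) = 2.2; x₂ = 1.8 − 0.2·2.2 = 1.36
Step 3: F′(1.36) = 0.44; x₃ = 1.36 − 0.2·0.44 = 1.272
Step 4: F′(1.272) = 0.088; x₄ = 1.272 − 0.2·0.088 = 1.2544
Step 5: F′(1.2544) = 0.0176; x₅ = 1.2544 − 0.2·0.0176 = 1.25088
F(1.25088) = -3.1249984512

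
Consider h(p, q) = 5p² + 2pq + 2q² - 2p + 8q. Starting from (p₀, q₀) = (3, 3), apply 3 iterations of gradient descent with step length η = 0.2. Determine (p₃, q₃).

(-4.472, -3.736)

∇h = (10p + 2q - 2, 2p + 4q + 8)
(p₁, q₁) = (3, 3) − 0.2·(34, 26) = (-3.8, -2.2)
(p₂, q₂) = (-3.8, -2.2) − 0.2·(-44.4, -8.4) = (5.08, -0.52)
(p₃, q₃) = (5.08, -0.52) − 0.2·(47.76, 16.08) = (-4.472, -3.736)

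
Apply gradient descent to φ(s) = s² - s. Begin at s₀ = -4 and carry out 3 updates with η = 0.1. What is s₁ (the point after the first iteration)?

φ′(s) = 2s - 1
Step 1: φ′(-4) = -9; s₁ = -4 − 0.1·(-9) = -3.1

-3.1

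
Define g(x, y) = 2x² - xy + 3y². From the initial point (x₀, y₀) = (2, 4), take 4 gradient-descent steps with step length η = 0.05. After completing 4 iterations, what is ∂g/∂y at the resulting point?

∇g = (4x - y, -x + 6y)
Step 1: at (2, 4), ∇g = (4, 22) → (2, 4) − 0.05·(4, 22) = (1.8, 2.9)
Step 2: at (1.8, 2.9), ∇g = (4.3, 15.6) → (1.8, 2.9) − 0.05·(4.3, 15.6) = (1.585, 2.12)
Step 3: at (1.585, 2.12), ∇g = (4.22, 11.135) → (1.585, 2.12) − 0.05·(4.22, 11.135) = (1.374, 1.56325)
Step 4: at (1.374, 1.56325), ∇g = (3.93275, 8.0055) → (1.374, 1.56325) − 0.05·(3.93275, 8.0055) = (1.1773625, 1.162975)
∂g/∂y at (1.1773625, 1.162975) = 5.8004875

5.8004875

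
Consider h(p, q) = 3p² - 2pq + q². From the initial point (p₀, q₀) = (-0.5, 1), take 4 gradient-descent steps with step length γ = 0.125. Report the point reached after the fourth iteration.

(0.1484375, 0.359375)

∇h = (6p - 2q, -2p + 2q)
(p₁, q₁) = (-0.5, 1) − 0.125·(-5, 3) = (0.125, 0.625)
(p₂, q₂) = (0.125, 0.625) − 0.125·(-0.5, 1) = (0.1875, 0.5)
(p₃, q₃) = (0.1875, 0.5) − 0.125·(0.125, 0.625) = (0.171875, 0.421875)
(p₄, q₄) = (0.171875, 0.421875) − 0.125·(0.1875, 0.5) = (0.1484375, 0.359375)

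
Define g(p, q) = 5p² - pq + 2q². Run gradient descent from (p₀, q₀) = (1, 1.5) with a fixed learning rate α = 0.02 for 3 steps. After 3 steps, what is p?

∇g = (10p - q, -p + 4q)
Step 1: at (1, 1.5), ∇g = (8.5, 5) → (1, 1.5) − 0.02·(8.5, 5) = (0.83, 1.4)
Step 2: at (0.83, 1.4), ∇g = (6.9, 4.77) → (0.83, 1.4) − 0.02·(6.9, 4.77) = (0.692, 1.3046)
Step 3: at (0.692, 1.3046), ∇g = (5.6154, 4.5264) → (0.692, 1.3046) − 0.02·(5.6154, 4.5264) = (0.579692, 1.214072)
p = 0.579692

0.579692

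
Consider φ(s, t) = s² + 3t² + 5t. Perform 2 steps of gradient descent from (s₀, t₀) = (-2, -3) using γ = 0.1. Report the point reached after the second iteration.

∇φ = (2s, 6t + 5)
Step 1: at (-2, -3), ∇φ = (-4, -13) → (-2, -3) − 0.1·(-4, -13) = (-1.6, -1.7)
Step 2: at (-1.6, -1.7), ∇φ = (-3.2, -5.2) → (-1.6, -1.7) − 0.1·(-3.2, -5.2) = (-1.28, -1.18)

(-1.28, -1.18)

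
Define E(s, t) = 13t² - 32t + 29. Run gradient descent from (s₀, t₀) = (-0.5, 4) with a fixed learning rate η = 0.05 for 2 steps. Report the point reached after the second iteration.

∇E = (0, 26t - 32)
(s₁, t₁) = (-0.5, 4) − 0.05·(0, 72) = (-0.5, 0.4)
(s₂, t₂) = (-0.5, 0.4) − 0.05·(0, -21.6) = (-0.5, 1.48)

(-0.5, 1.48)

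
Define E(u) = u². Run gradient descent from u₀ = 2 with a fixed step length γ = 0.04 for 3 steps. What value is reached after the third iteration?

1.557376

E′(u) = 2u
Step 1: E′(2) = 4; u₁ = 2 − 0.04·4 = 1.84
Step 2: E′(1.84) = 3.68; u₂ = 1.84 − 0.04·3.68 = 1.6928
Step 3: E′(1.6928) = 3.3856; u₃ = 1.6928 − 0.04·3.3856 = 1.557376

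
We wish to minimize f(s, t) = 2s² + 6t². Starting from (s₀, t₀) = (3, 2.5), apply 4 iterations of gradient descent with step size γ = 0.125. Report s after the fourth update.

∇f = (4s, 12t)
Step 1: at (3, 2.5), ∇f = (12, 30) → (3, 2.5) − 0.125·(12, 30) = (1.5, -1.25)
Step 2: at (1.5, -1.25), ∇f = (6, -15) → (1.5, -1.25) − 0.125·(6, -15) = (0.75, 0.625)
Step 3: at (0.75, 0.625), ∇f = (3, 7.5) → (0.75, 0.625) − 0.125·(3, 7.5) = (0.375, -0.3125)
Step 4: at (0.375, -0.3125), ∇f = (1.5, -3.75) → (0.375, -0.3125) − 0.125·(1.5, -3.75) = (0.1875, 0.15625)
s = 0.1875

0.1875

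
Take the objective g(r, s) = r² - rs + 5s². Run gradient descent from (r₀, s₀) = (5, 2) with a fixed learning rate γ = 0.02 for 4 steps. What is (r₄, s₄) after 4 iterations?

(4.36660816, 1.0976848)

∇g = (2r - s, -r + 10s)
Step 1: at (5, 2), ∇g = (8, 15) → (5, 2) − 0.02·(8, 15) = (4.84, 1.7)
Step 2: at (4.84, 1.7), ∇g = (7.98, 12.16) → (4.84, 1.7) − 0.02·(7.98, 12.16) = (4.6804, 1.4568)
Step 3: at (4.6804, 1.4568), ∇g = (7.904, 9.8876) → (4.6804, 1.4568) − 0.02·(7.904, 9.8876) = (4.52232, 1.259048)
Step 4: at (4.52232, 1.259048), ∇g = (7.785592, 8.06816) → (4.52232, 1.259048) − 0.02·(7.785592, 8.06816) = (4.36660816, 1.0976848)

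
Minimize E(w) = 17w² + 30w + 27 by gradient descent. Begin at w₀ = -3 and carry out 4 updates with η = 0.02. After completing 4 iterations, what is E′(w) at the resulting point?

E′(w) = 34w + 30
w₁ = -3 − 0.02·(-72) = -1.56
w₂ = -1.56 − 0.02·(-23.04) = -1.0992
w₃ = -1.0992 − 0.02·(-7.3728) = -0.951744
w₄ = -0.951744 − 0.02·(-2.359296) = -0.90455808
E′(w) at (-0.90455808) = -0.75497472

-0.75497472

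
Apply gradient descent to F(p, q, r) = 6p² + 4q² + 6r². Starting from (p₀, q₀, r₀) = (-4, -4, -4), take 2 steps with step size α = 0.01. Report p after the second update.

-3.0976

∇F = (12p, 8q, 12r)
Step 1: at (-4, -4, -4), ∇F = (-48, -32, -48) → (-4, -4, -4) − 0.01·(-48, -32, -48) = (-3.52, -3.68, -3.52)
Step 2: at (-3.52, -3.68, -3.52), ∇F = (-42.24, -29.44, -42.24) → (-3.52, -3.68, -3.52) − 0.01·(-42.24, -29.44, -42.24) = (-3.0976, -3.3856, -3.0976)
p = -3.0976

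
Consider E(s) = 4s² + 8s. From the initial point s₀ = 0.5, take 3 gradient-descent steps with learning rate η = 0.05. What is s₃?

-0.676

E′(s) = 8s + 8
s₁ = 0.5 − 0.05·12 = -0.1
s₂ = -0.1 − 0.05·7.2 = -0.46
s₃ = -0.46 − 0.05·4.32 = -0.676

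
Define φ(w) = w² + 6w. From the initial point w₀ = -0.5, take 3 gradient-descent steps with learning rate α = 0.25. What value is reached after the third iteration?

-2.6875

φ′(w) = 2w + 6
w₁ = -0.5 − 0.25·5 = -1.75
w₂ = -1.75 − 0.25·2.5 = -2.375
w₃ = -2.375 − 0.25·1.25 = -2.6875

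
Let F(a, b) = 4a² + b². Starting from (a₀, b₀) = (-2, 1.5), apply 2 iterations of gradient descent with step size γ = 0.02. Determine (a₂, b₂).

∇F = (8a, 2b)
Step 1: at (-2, 1.5), ∇F = (-16, 3) → (-2, 1.5) − 0.02·(-16, 3) = (-1.68, 1.44)
Step 2: at (-1.68, 1.44), ∇F = (-13.44, 2.88) → (-1.68, 1.44) − 0.02·(-13.44, 2.88) = (-1.4112, 1.3824)

(-1.4112, 1.3824)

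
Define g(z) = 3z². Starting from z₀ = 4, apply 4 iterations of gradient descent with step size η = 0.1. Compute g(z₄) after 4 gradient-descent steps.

g′(z) = 6z
z₁ = 4 − 0.1·24 = 1.6
z₂ = 1.6 − 0.1·9.6 = 0.64
z₃ = 0.64 − 0.1·3.84 = 0.256
z₄ = 0.256 − 0.1·1.536 = 0.1024
g(0.1024) = 0.03145728

0.03145728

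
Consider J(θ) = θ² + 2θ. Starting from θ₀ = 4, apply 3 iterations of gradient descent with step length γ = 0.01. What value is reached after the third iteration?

J′(θ) = 2θ + 2
Step 1: J′(4) = 10; θ₁ = 4 − 0.01·10 = 3.9
Step 2: J′(3.9) = 9.8; θ₂ = 3.9 − 0.01·9.8 = 3.802
Step 3: J′(3.802) = 9.604; θ₃ = 3.802 − 0.01·9.604 = 3.70596

3.70596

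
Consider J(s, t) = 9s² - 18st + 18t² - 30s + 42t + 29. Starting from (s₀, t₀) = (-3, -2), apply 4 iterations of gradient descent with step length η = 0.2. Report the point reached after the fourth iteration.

(-2564.8944, 4150.8832)

∇J = (18s - 18t - 30, -18s + 36t + 42)
(s₁, t₁) = (-3, -2) − 0.2·(-48, 24) = (6.6, -6.8)
(s₂, t₂) = (6.6, -6.8) − 0.2·(211.2, -321.6) = (-35.64, 57.52)
(s₃, t₃) = (-35.64, 57.52) − 0.2·(-1706.88, 2754.24) = (305.736, -493.328)
(s₄, t₄) = (305.736, -493.328) − 0.2·(14353.152, -23221.056) = (-2564.8944, 4150.8832)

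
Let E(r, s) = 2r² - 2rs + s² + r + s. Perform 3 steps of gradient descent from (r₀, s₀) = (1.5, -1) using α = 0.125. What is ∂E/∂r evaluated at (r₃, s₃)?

0.859375

∇E = (4r - 2s + 1, -2r + 2s + 1)
(r₁, s₁) = (1.5, -1) − 0.125·(9, -4) = (0.375, -0.5)
(r₂, s₂) = (0.375, -0.5) − 0.125·(3.5, -0.75) = (-0.0625, -0.40625)
(r₃, s₃) = (-0.0625, -0.40625) − 0.125·(1.5625, 0.3125) = (-0.2578125, -0.4453125)
∂E/∂r at (-0.2578125, -0.4453125) = 0.859375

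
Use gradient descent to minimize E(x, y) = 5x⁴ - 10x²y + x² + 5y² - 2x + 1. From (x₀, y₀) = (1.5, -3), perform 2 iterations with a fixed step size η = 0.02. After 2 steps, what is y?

∇E = (20x³ - 20xy + 2x - 2, -10x² + 10y)
(x₁, y₁) = (1.5, -3) − 0.02·(158.5, -52.5) = (-1.67, -1.95)
(x₂, y₂) = (-1.67, -1.95) − 0.02·(-163.61926, -47.389) = (1.6023852, -1.00222)
y = -1.00222

-1.00222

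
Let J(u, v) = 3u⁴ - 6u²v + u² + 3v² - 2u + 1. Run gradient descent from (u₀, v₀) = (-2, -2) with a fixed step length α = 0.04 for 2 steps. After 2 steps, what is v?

3.4144

∇J = (12u³ - 12uv + 2u - 2, -6u² + 6v)
(u₁, v₁) = (-2, -2) − 0.04·(-150, -36) = (4, -0.56)
(u₂, v₂) = (4, -0.56) − 0.04·(800.88, -99.36) = (-28.0352, 3.4144)
v = 3.4144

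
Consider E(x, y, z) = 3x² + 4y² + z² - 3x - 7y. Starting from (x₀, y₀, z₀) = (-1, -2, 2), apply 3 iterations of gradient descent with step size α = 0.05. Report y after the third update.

∇E = (6x - 3, 8y - 7, 2z)
Step 1: at (-1, -2, 2), ∇E = (-9, -23, 4) → (-1, -2, 2) − 0.05·(-9, -23, 4) = (-0.55, -0.85, 1.8)
Step 2: at (-0.55, -0.85, 1.8), ∇E = (-6.3, -13.8, 3.6) → (-0.55, -0.85, 1.8) − 0.05·(-6.3, -13.8, 3.6) = (-0.235, -0.16, 1.62)
Step 3: at (-0.235, -0.16, 1.62), ∇E = (-4.41, -8.28, 3.24) → (-0.235, -0.16, 1.62) − 0.05·(-4.41, -8.28, 3.24) = (-0.0145, 0.254, 1.458)
y = 0.254

0.254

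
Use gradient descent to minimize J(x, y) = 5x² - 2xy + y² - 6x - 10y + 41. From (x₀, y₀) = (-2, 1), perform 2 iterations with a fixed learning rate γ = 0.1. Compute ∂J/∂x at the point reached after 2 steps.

-1.76

∇J = (10x - 2y - 6, -2x + 2y - 10)
(x₁, y₁) = (-2, 1) − 0.1·(-28, -4) = (0.8, 1.4)
(x₂, y₂) = (0.8, 1.4) − 0.1·(-0.8, -8.8) = (0.88, 2.28)
∂J/∂x at (0.88, 2.28) = -1.76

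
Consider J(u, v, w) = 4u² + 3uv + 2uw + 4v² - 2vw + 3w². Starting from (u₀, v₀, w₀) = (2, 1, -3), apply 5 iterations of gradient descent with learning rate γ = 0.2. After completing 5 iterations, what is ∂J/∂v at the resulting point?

∇J = (8u + 3v + 2w, 3u + 8v - 2w, 2u - 2v + 6w)
(u₁, v₁, w₁) = (2, 1, -3) − 0.2·(13, 20, -16) = (-0.6, -3, 0.2)
(u₂, v₂, w₂) = (-0.6, -3, 0.2) − 0.2·(-13.4, -26.2, 6) = (2.08, 2.24, -1)
(u₃, v₃, w₃) = (2.08, 2.24, -1) − 0.2·(21.36, 26.16, -6.32) = (-2.192, -2.992, 0.264)
(u₄, v₄, w₄) = (-2.192, -2.992, 0.264) − 0.2·(-25.984, -31.04, 3.184) = (3.0048, 3.216, -0.3728)
(u₅, v₅, w₅) = (3.0048, 3.216, -0.3728) − 0.2·(32.9408, 35.488, -2.6592) = (-3.58336, -3.8816, 0.15904)
∂J/∂v at (-3.58336, -3.8816, 0.15904) = -42.12096

-42.12096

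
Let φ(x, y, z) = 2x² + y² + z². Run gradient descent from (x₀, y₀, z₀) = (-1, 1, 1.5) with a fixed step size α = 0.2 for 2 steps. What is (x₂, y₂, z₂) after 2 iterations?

(-0.04, 0.36, 0.54)

∇φ = (4x, 2y, 2z)
Step 1: at (-1, 1, 1.5), ∇φ = (-4, 2, 3) → (-1, 1, 1.5) − 0.2·(-4, 2, 3) = (-0.2, 0.6, 0.9)
Step 2: at (-0.2, 0.6, 0.9), ∇φ = (-0.8, 1.2, 1.8) → (-0.2, 0.6, 0.9) − 0.2·(-0.8, 1.2, 1.8) = (-0.04, 0.36, 0.54)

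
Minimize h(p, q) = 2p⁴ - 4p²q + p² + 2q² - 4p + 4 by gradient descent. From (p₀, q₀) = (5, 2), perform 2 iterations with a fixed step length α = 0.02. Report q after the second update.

∇h = (8p³ - 8pq + 2p - 4, -4p² + 4q)
Step 1: at (5, 2), ∇h = (926, -92) → (5, 2) − 0.02·(926, -92) = (-13.52, 3.84)
Step 2: at (-13.52, 3.84), ∇h = (-19386.315264, -715.8016) → (-13.52, 3.84) − 0.02·(-19386.315264, -715.8016) = (374.20630528, 18.156032)
q = 18.156032

18.156032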